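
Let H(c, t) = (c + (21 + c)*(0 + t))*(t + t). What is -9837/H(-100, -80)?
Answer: 9837/995200 ≈ 0.0098844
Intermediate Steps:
H(c, t) = 2*t*(c + t*(21 + c)) (H(c, t) = (c + (21 + c)*t)*(2*t) = (c + t*(21 + c))*(2*t) = 2*t*(c + t*(21 + c)))
-9837/H(-100, -80) = -9837*(-1/(160*(-100 + 21*(-80) - 100*(-80)))) = -9837*(-1/(160*(-100 - 1680 + 8000))) = -9837/(2*(-80)*6220) = -9837/(-995200) = -9837*(-1/995200) = 9837/995200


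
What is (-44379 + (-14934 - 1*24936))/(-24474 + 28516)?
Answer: -84249/4042 ≈ -20.843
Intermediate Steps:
(-44379 + (-14934 - 1*24936))/(-24474 + 28516) = (-44379 + (-14934 - 24936))/4042 = (-44379 - 39870)*(1/4042) = -84249*1/4042 = -84249/4042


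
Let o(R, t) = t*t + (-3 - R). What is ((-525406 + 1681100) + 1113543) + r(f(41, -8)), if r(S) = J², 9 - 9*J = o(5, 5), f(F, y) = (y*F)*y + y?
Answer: 183808261/81 ≈ 2.2692e+6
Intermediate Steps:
o(R, t) = -3 + t² - R (o(R, t) = t² + (-3 - R) = -3 + t² - R)
f(F, y) = y + F*y² (f(F, y) = (F*y)*y + y = F*y² + y = y + F*y²)
J = -8/9 (J = 1 - (-3 + 5² - 1*5)/9 = 1 - (-3 + 25 - 5)/9 = 1 - ⅑*17 = 1 - 17/9 = -8/9 ≈ -0.88889)
r(S) = 64/81 (r(S) = (-8/9)² = 64/81)
((-525406 + 1681100) + 1113543) + r(f(41, -8)) = ((-525406 + 1681100) + 1113543) + 64/81 = (1155694 + 1113543) + 64/81 = 2269237 + 64/81 = 183808261/81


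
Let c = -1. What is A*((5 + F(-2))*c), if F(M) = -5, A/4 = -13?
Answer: 0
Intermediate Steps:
A = -52 (A = 4*(-13) = -52)
A*((5 + F(-2))*c) = -52*(5 - 5)*(-1) = -0*(-1) = -52*0 = 0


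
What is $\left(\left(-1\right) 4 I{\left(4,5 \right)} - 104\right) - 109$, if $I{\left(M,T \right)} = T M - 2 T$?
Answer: $-253$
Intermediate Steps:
$I{\left(M,T \right)} = - 2 T + M T$ ($I{\left(M,T \right)} = M T - 2 T = - 2 T + M T$)
$\left(\left(-1\right) 4 I{\left(4,5 \right)} - 104\right) - 109 = \left(\left(-1\right) 4 \cdot 5 \left(-2 + 4\right) - 104\right) - 109 = \left(- 4 \cdot 5 \cdot 2 - 104\right) - 109 = \left(\left(-4\right) 10 - 104\right) - 109 = \left(-40 - 104\right) - 109 = -144 - 109 = -253$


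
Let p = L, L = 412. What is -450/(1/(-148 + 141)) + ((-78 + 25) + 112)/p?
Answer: 1297859/412 ≈ 3150.1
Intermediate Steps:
p = 412
-450/(1/(-148 + 141)) + ((-78 + 25) + 112)/p = -450/(1/(-148 + 141)) + ((-78 + 25) + 112)/412 = -450/(1/(-7)) + (-53 + 112)*(1/412) = -450/(-1/7) + 59*(1/412) = -450*(-7) + 59/412 = 3150 + 59/412 = 1297859/412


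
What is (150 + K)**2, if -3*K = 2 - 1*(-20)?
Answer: 183184/9 ≈ 20354.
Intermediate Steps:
K = -22/3 (K = -(2 - 1*(-20))/3 = -(2 + 20)/3 = -1/3*22 = -22/3 ≈ -7.3333)
(150 + K)**2 = (150 - 22/3)**2 = (428/3)**2 = 183184/9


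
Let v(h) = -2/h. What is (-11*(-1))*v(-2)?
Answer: 11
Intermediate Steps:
(-11*(-1))*v(-2) = (-11*(-1))*(-2/(-2)) = 11*(-2*(-½)) = 11*1 = 11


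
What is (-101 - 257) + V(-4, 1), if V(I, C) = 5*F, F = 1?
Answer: -353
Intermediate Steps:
V(I, C) = 5 (V(I, C) = 5*1 = 5)
(-101 - 257) + V(-4, 1) = (-101 - 257) + 5 = -358 + 5 = -353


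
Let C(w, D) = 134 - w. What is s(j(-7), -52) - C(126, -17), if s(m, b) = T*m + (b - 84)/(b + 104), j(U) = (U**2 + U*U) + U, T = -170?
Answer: -201248/13 ≈ -15481.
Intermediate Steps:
j(U) = U + 2*U**2 (j(U) = (U**2 + U**2) + U = 2*U**2 + U = U + 2*U**2)
s(m, b) = -170*m + (-84 + b)/(104 + b) (s(m, b) = -170*m + (b - 84)/(b + 104) = -170*m + (-84 + b)/(104 + b))
s(j(-7), -52) - C(126, -17) = (-84 - 52 - (-123760)*(1 + 2*(-7)) - 170*(-52)*(-7*(1 + 2*(-7))))/(104 - 52) - (134 - 1*126) = (-84 - 52 - (-123760)*(1 - 14) - 170*(-52)*(-7*(1 - 14)))/52 - (134 - 126) = (-84 - 52 - (-123760)*(-13) - 170*(-52)*(-7*(-13)))/52 - 1*8 = (-84 - 52 - 17680*91 - 170*(-52)*91)/52 - 8 = (-84 - 52 - 1608880 + 804440)/52 - 8 = (1/52)*(-804576) - 8 = -201144/13 - 8 = -201248/13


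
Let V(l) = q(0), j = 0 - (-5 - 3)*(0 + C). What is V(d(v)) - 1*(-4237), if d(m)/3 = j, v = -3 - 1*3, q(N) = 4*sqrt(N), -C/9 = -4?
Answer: 4237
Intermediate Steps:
C = 36 (C = -9*(-4) = 36)
j = 288 (j = 0 - (-5 - 3)*(0 + 36) = 0 - (-8)*36 = 0 - 1*(-288) = 0 + 288 = 288)
v = -6 (v = -3 - 3 = -6)
d(m) = 864 (d(m) = 3*288 = 864)
V(l) = 0 (V(l) = 4*sqrt(0) = 4*0 = 0)
V(d(v)) - 1*(-4237) = 0 - 1*(-4237) = 0 + 4237 = 4237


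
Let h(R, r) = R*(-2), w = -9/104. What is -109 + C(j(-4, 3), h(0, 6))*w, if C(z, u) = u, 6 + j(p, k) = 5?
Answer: -109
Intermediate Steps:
j(p, k) = -1 (j(p, k) = -6 + 5 = -1)
w = -9/104 (w = -9*1/104 = -9/104 ≈ -0.086538)
h(R, r) = -2*R
-109 + C(j(-4, 3), h(0, 6))*w = -109 - 2*0*(-9/104) = -109 + 0*(-9/104) = -109 + 0 = -109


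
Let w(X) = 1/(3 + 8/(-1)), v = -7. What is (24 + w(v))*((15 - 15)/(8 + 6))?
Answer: 0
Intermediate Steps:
w(X) = -⅕ (w(X) = 1/(3 + 8*(-1)) = 1/(3 - 8) = 1/(-5) = -⅕)
(24 + w(v))*((15 - 15)/(8 + 6)) = (24 - ⅕)*((15 - 15)/(8 + 6)) = 119*(0/14)/5 = 119*(0*(1/14))/5 = (119/5)*0 = 0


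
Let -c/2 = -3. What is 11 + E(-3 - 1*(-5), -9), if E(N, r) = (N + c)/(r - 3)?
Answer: 31/3 ≈ 10.333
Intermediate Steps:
c = 6 (c = -2*(-3) = 6)
E(N, r) = (6 + N)/(-3 + r) (E(N, r) = (N + 6)/(r - 3) = (6 + N)/(-3 + r))
11 + E(-3 - 1*(-5), -9) = 11 + (6 + (-3 - 1*(-5)))/(-3 - 9) = 11 + (6 + (-3 + 5))/(-12) = 11 - (6 + 2)/12 = 11 - 1/12*8 = 11 - ⅔ = 31/3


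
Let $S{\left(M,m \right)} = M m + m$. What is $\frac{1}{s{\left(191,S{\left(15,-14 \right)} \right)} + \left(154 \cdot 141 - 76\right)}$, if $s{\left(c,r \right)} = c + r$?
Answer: $\frac{1}{21605} \approx 4.6286 \cdot 10^{-5}$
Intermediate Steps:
$S{\left(M,m \right)} = m + M m$
$\frac{1}{s{\left(191,S{\left(15,-14 \right)} \right)} + \left(154 \cdot 141 - 76\right)} = \frac{1}{\left(191 - 14 \left(1 + 15\right)\right) + \left(154 \cdot 141 - 76\right)} = \frac{1}{\left(191 - 224\right) + \left(21714 - 76\right)} = \frac{1}{\left(191 - 224\right) + 21638} = \frac{1}{-33 + 21638} = \frac{1}{21605}$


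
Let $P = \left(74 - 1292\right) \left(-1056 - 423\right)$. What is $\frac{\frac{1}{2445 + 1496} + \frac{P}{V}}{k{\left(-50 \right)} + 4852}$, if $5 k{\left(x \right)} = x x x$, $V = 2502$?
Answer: $- \frac{197205739}{5518527126} \approx -0.035735$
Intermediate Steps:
$k{\left(x \right)} = \frac{x^{3}}{5}$ ($k{\left(x \right)} = \frac{x x x}{5} = \frac{x^{2} x}{5} = \frac{x^{3}}{5}$)
$P = 1801422$ ($P = \left(-1218\right) \left(-1479\right) = 1801422$)
$\frac{\frac{1}{2445 + 1496} + \frac{P}{V}}{k{\left(-50 \right)} + 4852} = \frac{\frac{1}{2445 + 1496} + \frac{1801422}{2502}}{\frac{\left(-50\right)^{3}}{5} + 4852} = \frac{\frac{1}{3941} + 1801422 \cdot \frac{1}{2502}}{\frac{1}{5} \left(-125000\right) + 4852} = \frac{\frac{1}{3941} + \frac{100079}{139}}{-25000 + 4852} = \frac{394411478}{547799 \left(-20148\right)} = \frac{394411478}{547799} \left(- \frac{1}{20148}\right) = - \frac{197205739}{5518527126}$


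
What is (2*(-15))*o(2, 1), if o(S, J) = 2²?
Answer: -120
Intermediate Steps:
o(S, J) = 4
(2*(-15))*o(2, 1) = (2*(-15))*4 = -30*4 = -120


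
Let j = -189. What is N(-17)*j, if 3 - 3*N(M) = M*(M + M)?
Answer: 36225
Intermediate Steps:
N(M) = 1 - 2*M²/3 (N(M) = 1 - M*(M + M)/3 = 1 - M*2*M/3 = 1 - 2*M²/3)
N(-17)*j = (1 - ⅔*(-17)²)*(-189) = (1 - ⅔*289)*(-189) = (1 - 578/3)*(-189) = -575/3*(-189) = 36225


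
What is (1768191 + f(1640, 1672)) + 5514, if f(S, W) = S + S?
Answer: 1776985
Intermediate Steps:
f(S, W) = 2*S
(1768191 + f(1640, 1672)) + 5514 = (1768191 + 2*1640) + 5514 = (1768191 + 3280) + 5514 = 1771471 + 5514 = 1776985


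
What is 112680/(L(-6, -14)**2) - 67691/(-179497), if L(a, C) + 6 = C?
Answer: 506319959/1794970 ≈ 282.08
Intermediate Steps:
L(a, C) = -6 + C
112680/(L(-6, -14)**2) - 67691/(-179497) = 112680/((-6 - 14)**2) - 67691/(-179497) = 112680/((-20)**2) - 67691*(-1/179497) = 112680/400 + 67691/179497 = 112680*(1/400) + 67691/179497 = 2817/10 + 67691/179497 = 506319959/1794970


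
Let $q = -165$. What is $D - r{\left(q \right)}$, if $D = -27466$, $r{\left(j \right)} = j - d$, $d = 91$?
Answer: $-27210$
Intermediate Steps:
$r{\left(j \right)} = -91 + j$ ($r{\left(j \right)} = j - 91 = -91 + j$)
$D - r{\left(q \right)} = -27466 - \left(-91 - 165\right) = -27466 - -256 = -27466 + 256 = -27210$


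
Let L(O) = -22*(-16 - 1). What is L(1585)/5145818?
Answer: 187/2572909 ≈ 7.2680e-5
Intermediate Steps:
L(O) = 374 (L(O) = -22*(-17) = 374)
L(1585)/5145818 = 374/5145818 = 374*(1/5145818) = 187/2572909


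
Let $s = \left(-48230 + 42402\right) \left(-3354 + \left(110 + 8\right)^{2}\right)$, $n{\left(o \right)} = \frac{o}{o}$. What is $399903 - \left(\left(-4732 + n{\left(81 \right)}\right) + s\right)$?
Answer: $62006594$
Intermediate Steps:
$n{\left(o \right)} = 1$
$s = -61601960$ ($s = - 5828 \left(-3354 + 118^{2}\right) = - 5828 \left(-3354 + 13924\right) = \left(-5828\right) 10570 = -61601960$)
$399903 - \left(\left(-4732 + n{\left(81 \right)}\right) + s\right) = 399903 - \left(\left(-4732 + 1\right) - 61601960\right) = 399903 - \left(-4731 - 61601960\right) = 399903 - -61606691 = 399903 + 61606691 = 62006594$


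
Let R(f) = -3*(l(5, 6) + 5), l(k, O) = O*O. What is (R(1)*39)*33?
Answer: -158301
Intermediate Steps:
l(k, O) = O²
R(f) = -123 (R(f) = -3*(6² + 5) = -3*(36 + 5) = -3*41 = -123)
(R(1)*39)*33 = -123*39*33 = -4797*33 = -158301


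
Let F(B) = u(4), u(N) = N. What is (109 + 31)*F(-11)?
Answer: 560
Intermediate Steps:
F(B) = 4
(109 + 31)*F(-11) = (109 + 31)*4 = 140*4 = 560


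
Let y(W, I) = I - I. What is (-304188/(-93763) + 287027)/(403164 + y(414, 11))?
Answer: 26912816789/37801866132 ≈ 0.71194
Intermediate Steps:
y(W, I) = 0
(-304188/(-93763) + 287027)/(403164 + y(414, 11)) = (-304188/(-93763) + 287027)/(403164 + 0) = (-304188*(-1/93763) + 287027)/403164 = (304188/93763 + 287027)*(1/403164) = (26912816789/93763)*(1/403164) = 26912816789/37801866132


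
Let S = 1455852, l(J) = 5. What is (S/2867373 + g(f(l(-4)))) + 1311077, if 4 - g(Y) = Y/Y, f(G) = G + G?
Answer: 1253118949564/955791 ≈ 1.3111e+6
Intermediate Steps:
f(G) = 2*G
g(Y) = 3 (g(Y) = 4 - Y/Y = 4 - 1*1 = 4 - 1 = 3)
(S/2867373 + g(f(l(-4)))) + 1311077 = (1455852/2867373 + 3) + 1311077 = (1455852*(1/2867373) + 3) + 1311077 = (485284/955791 + 3) + 1311077 = 3352657/955791 + 1311077 = 1253118949564/955791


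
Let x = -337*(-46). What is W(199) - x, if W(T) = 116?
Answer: -15386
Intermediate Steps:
x = 15502
W(199) - x = 116 - 1*15502 = 116 - 15502 = -15386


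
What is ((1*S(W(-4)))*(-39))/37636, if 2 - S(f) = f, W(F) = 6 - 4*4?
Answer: -117/9409 ≈ -0.012435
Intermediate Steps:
W(F) = -10 (W(F) = 6 - 16 = -10)
S(f) = 2 - f
((1*S(W(-4)))*(-39))/37636 = ((1*(2 - 1*(-10)))*(-39))/37636 = ((1*(2 + 10))*(-39))*(1/37636) = ((1*12)*(-39))*(1/37636) = (12*(-39))*(1/37636) = -468*1/37636 = -117/9409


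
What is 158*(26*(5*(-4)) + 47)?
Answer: -74734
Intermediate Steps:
158*(26*(5*(-4)) + 47) = 158*(26*(-20) + 47) = 158*(-520 + 47) = 158*(-473) = -74734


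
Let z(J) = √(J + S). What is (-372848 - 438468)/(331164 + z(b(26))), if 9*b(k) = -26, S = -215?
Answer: -2418107866416/987026356025 + 2433948*I*√1961/987026356025 ≈ -2.4499 + 0.0001092*I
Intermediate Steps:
b(k) = -26/9 (b(k) = (⅑)*(-26) = -26/9)
z(J) = √(-215 + J) (z(J) = √(J - 215) = √(-215 + J))
(-372848 - 438468)/(331164 + z(b(26))) = (-372848 - 438468)/(331164 + √(-215 - 26/9)) = -811316/(331164 + √(-1961/9)) = -811316/(331164 + I*√1961/3)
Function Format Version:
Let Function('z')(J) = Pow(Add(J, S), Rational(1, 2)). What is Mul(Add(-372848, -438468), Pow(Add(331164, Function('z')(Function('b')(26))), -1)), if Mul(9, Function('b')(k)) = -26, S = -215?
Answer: Add(Rational(-2418107866416, 987026356025), Mul(Rational(2433948, 987026356025), I, Pow(1961, Rational(1, 2)))) ≈ Add(-2.4499, Mul(0.00010920, I))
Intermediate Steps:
Function('b')(k) = Rational(-26, 9) (Function('b')(k) = Mul(Rational(1, 9), -26) = Rational(-26, 9))
Function('z')(J) = Pow(Add(-215, J), Rational(1, 2)) (Function('z')(J) = Pow(Add(J, -215), Rational(1, 2)) = Pow(Add(-215, J), Rational(1, 2)))
Mul(Add(-372848, -438468), Pow(Add(331164, Function('z')(Function('b')(26))), -1)) = Mul(Add(-372848, -438468), Pow(Add(331164, Pow(Add(-215, Rational(-26, 9)), Rational(1, 2))), -1)) = Mul(-811316, Pow(Add(331164, Pow(Rational(-1961, 9), Rational(1, 2))), -1)) = Mul(-811316, Pow(Add(331164, Mul(Rational(1, 3), I, Pow(1961, Rational(1, 2)))), -1))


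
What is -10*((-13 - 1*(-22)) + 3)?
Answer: -120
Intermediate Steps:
-10*((-13 - 1*(-22)) + 3) = -10*((-13 + 22) + 3) = -10*(9 + 3) = -10*12 = -120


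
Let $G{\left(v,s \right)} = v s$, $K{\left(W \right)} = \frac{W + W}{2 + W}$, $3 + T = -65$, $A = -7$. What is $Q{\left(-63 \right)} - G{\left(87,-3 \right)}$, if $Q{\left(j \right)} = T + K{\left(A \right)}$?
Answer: $\frac{979}{5} \approx 195.8$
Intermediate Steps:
$T = -68$ ($T = -3 - 65 = -68$)
$K{\left(W \right)} = \frac{2 W}{2 + W}$
$G{\left(v,s \right)} = s v$
$Q{\left(j \right)} = - \frac{326}{5}$ ($Q{\left(j \right)} = -68 + 2 \left(-7\right) \frac{1}{2 - 7} = -68 + 2 \left(-7\right) \frac{1}{-5} = -68 + 2 \left(-7\right) \left(- \frac{1}{5}\right) = -68 + \frac{14}{5} = - \frac{326}{5}$)
$Q{\left(-63 \right)} - G{\left(87,-3 \right)} = - \frac{326}{5} - \left(-3\right) 87 = - \frac{326}{5} - -261 = - \frac{326}{5} + 261 = \frac{979}{5}$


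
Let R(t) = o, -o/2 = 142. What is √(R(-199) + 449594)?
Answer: √449310 ≈ 670.31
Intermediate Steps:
o = -284 (o = -2*142 = -284)
R(t) = -284
√(R(-199) + 449594) = √(-284 + 449594) = √449310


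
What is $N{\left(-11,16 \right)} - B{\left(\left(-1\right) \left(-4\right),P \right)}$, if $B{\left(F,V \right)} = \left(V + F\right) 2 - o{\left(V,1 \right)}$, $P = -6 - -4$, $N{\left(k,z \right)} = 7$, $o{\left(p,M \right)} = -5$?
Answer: $-2$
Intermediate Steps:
$P = -2$ ($P = -6 + 4 = -2$)
$B{\left(F,V \right)} = 5 + 2 F + 2 V$ ($B{\left(F,V \right)} = \left(V + F\right) 2 - -5 = \left(F + V\right) 2 + 5 = \left(2 F + 2 V\right) + 5 = 5 + 2 F + 2 V$)
$N{\left(-11,16 \right)} - B{\left(\left(-1\right) \left(-4\right),P \right)} = 7 - \left(5 + 2 \left(\left(-1\right) \left(-4\right)\right) + 2 \left(-2\right)\right) = 7 - \left(5 + 2 \cdot 4 - 4\right) = 7 - \left(5 + 8 - 4\right) = 7 - 9 = -2$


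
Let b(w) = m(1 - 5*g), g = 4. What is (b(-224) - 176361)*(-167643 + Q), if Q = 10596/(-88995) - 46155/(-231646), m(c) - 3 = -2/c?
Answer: 386013844497075862360/13056379321 ≈ 2.9565e+10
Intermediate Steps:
m(c) = 3 - 2/c
b(w) = 59/19 (b(w) = 3 - 2/(1 - 5*4) = 3 - 2/(1 - 20) = 3 - 2/(-19) = 3 - 2*(-1/19) = 3 + 2/19 = 59/19)
Q = 551014403/6871778590 (Q = 10596*(-1/88995) - 46155*(-1/231646) = -3532/29665 + 46155/231646 = 551014403/6871778590 ≈ 0.080185)
(b(-224) - 176361)*(-167643 + Q) = (59/19 - 176361)*(-167643 + 551014403/6871778590) = -3350800/19*(-1152005027148967/6871778590) = 386013844497075862360/13056379321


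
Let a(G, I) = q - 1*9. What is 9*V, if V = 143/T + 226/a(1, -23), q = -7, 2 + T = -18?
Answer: -7659/40 ≈ -191.48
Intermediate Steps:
T = -20 (T = -2 - 18 = -20)
a(G, I) = -16 (a(G, I) = -7 - 1*9 = -7 - 9 = -16)
V = -851/40 (V = 143/(-20) + 226/(-16) = 143*(-1/20) + 226*(-1/16) = -143/20 - 113/8 = -851/40 ≈ -21.275)
9*V = 9*(-851/40) = -7659/40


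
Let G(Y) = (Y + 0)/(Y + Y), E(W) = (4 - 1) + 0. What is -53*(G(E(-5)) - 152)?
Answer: 16059/2 ≈ 8029.5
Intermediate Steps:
E(W) = 3 (E(W) = 3 + 0 = 3)
G(Y) = ½ (G(Y) = Y/((2*Y)) = Y*(1/(2*Y)) = ½)
-53*(G(E(-5)) - 152) = -53*(½ - 152) = -53*(-303/2) = 16059/2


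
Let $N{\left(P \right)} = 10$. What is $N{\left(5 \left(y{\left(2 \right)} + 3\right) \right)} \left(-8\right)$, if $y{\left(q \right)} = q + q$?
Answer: $-80$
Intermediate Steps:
$y{\left(q \right)} = 2 q$
$N{\left(5 \left(y{\left(2 \right)} + 3\right) \right)} \left(-8\right) = 10 \left(-8\right) = -80$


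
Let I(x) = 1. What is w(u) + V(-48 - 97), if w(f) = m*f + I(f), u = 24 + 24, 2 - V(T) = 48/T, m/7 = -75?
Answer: -3653517/145 ≈ -25197.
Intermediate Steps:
m = -525 (m = 7*(-75) = -525)
V(T) = 2 - 48/T
u = 48
w(f) = 1 - 525*f (w(f) = -525*f + 1 = 1 - 525*f)
w(u) + V(-48 - 97) = (1 - 525*48) + (2 - 48/(-48 - 97)) = (1 - 25200) + (2 - 48/(-145)) = -25199 + (2 - 48*(-1/145)) = -25199 + (2 + 48/145) = -25199 + 338/145 = -3653517/145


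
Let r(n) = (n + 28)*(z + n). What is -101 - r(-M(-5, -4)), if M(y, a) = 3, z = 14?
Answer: -376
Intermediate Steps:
r(n) = (14 + n)*(28 + n) (r(n) = (n + 28)*(14 + n) = (28 + n)*(14 + n) = (14 + n)*(28 + n))
-101 - r(-M(-5, -4)) = -101 - (392 + (-1*3)**2 + 42*(-1*3)) = -101 - (392 + (-3)**2 + 42*(-3)) = -101 - (392 + 9 - 126) = -101 - 1*275 = -101 - 275 = -376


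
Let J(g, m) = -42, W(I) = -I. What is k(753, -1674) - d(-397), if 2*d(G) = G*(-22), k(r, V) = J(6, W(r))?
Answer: -4409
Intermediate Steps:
k(r, V) = -42
d(G) = -11*G (d(G) = (G*(-22))/2 = (-22*G)/2 = -11*G)
k(753, -1674) - d(-397) = -42 - (-11)*(-397) = -42 - 1*4367 = -42 - 4367 = -4409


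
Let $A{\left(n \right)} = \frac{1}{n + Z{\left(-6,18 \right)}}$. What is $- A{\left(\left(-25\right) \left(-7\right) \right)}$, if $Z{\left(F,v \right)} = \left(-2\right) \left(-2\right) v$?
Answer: $- \frac{1}{247} \approx -0.0040486$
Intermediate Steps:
$Z{\left(F,v \right)} = 4 v$
$A{\left(n \right)} = \frac{1}{72 + n}$ ($A{\left(n \right)} = \frac{1}{n + 4 \cdot 18} = \frac{1}{n + 72} = \frac{1}{72 + n}$)
$- A{\left(\left(-25\right) \left(-7\right) \right)} = - \frac{1}{72 - -175} = - \frac{1}{72 + 175} = - \frac{1}{247}$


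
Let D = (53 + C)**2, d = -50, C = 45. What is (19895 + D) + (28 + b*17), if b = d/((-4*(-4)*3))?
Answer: 708223/24 ≈ 29509.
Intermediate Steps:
D = 9604 (D = (53 + 45)**2 = 98**2 = 9604)
b = -25/24 (b = -50/(-4*(-4)*3) = -50/(16*3) = -50/48 = -50*1/48 = -25/24 ≈ -1.0417)
(19895 + D) + (28 + b*17) = (19895 + 9604) + (28 - 25/24*17) = 29499 + (28 - 425/24) = 29499 + 247/24 = 708223/24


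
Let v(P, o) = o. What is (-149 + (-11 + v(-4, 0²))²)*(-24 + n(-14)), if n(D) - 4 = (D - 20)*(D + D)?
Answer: -26096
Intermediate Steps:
n(D) = 4 + 2*D*(-20 + D) (n(D) = 4 + (D - 20)*(D + D) = 4 + (-20 + D)*(2*D) = 4 + 2*D*(-20 + D))
(-149 + (-11 + v(-4, 0²))²)*(-24 + n(-14)) = (-149 + (-11 + 0²)²)*(-24 + (4 - 40*(-14) + 2*(-14)²)) = (-149 + (-11 + 0)²)*(-24 + (4 + 560 + 2*196)) = (-149 + (-11)²)*(-24 + (4 + 560 + 392)) = (-149 + 121)*(-24 + 956) = -28*932 = -26096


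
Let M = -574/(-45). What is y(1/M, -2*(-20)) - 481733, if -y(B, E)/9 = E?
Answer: -482093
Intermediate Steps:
M = 574/45 (M = -574*(-1/45) = 574/45 ≈ 12.756)
y(B, E) = -9*E
y(1/M, -2*(-20)) - 481733 = -(-18)*(-20) - 481733 = -9*40 - 481733 = -360 - 481733 = -482093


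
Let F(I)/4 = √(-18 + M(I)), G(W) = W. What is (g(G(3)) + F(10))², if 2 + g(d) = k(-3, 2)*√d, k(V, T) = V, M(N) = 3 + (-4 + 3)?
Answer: (-2 - 3*√3 + 16*I)² ≈ -204.22 - 230.28*I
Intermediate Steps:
M(N) = 2 (M(N) = 3 - 1 = 2)
F(I) = 16*I (F(I) = 4*√(-18 + 2) = 4*√(-16) = 4*(4*I) = 16*I)
g(d) = -2 - 3*√d
(g(G(3)) + F(10))² = ((-2 - 3*√3) + 16*I)² = (-2 - 3*√3 + 16*I)²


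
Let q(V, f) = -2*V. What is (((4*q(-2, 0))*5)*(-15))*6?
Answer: -7200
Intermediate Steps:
(((4*q(-2, 0))*5)*(-15))*6 = (((4*(-2*(-2)))*5)*(-15))*6 = (((4*4)*5)*(-15))*6 = ((16*5)*(-15))*6 = (80*(-15))*6 = -1200*6 = -7200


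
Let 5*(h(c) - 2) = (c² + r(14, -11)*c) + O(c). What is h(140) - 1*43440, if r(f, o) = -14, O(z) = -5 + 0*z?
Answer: -39911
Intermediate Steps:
O(z) = -5 (O(z) = -5 + 0 = -5)
h(c) = 1 - 14*c/5 + c²/5 (h(c) = 2 + ((c² - 14*c) - 5)/5 = 2 + (-5 + c² - 14*c)/5 = 2 + (-1 - 14*c/5 + c²/5) = 1 - 14*c/5 + c²/5)
h(140) - 1*43440 = (1 - 14/5*140 + (⅕)*140²) - 1*43440 = (1 - 392 + (⅕)*19600) - 43440 = (1 - 392 + 3920) - 43440 = 3529 - 43440 = -39911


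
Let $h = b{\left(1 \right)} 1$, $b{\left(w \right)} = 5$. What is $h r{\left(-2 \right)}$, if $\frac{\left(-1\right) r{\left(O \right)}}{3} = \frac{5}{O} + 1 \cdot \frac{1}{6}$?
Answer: $35$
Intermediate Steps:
$r{\left(O \right)} = - \frac{1}{2} - \frac{15}{O}$ ($r{\left(O \right)} = - 3 \left(\frac{5}{O} + 1 \cdot \frac{1}{6}\right) = - 3 \left(\frac{5}{O} + \frac{1}{6}\right) = - 3 \left(\frac{1}{6} + \frac{5}{O}\right) = - \frac{1}{2} - \frac{15}{O}$)
$h = 5$ ($h = 5 \cdot 1 = 5$)
$h r{\left(-2 \right)} = 5 \frac{-30 - -2}{2 \left(-2\right)} = 5 \cdot \frac{1}{2} \left(- \frac{1}{2}\right) \left(-30 + 2\right) = 5 \cdot \frac{1}{2} \left(- \frac{1}{2}\right) \left(-28\right) = 5 \cdot 7 = 35$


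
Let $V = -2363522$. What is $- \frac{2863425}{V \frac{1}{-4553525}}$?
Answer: $- \frac{13038677323125}{2363522} \approx -5.5166 \cdot 10^{6}$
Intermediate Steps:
$- \frac{2863425}{V \frac{1}{-4553525}} = - \frac{2863425}{\left(-2363522\right) \frac{1}{-4553525}} = - \frac{2863425}{\left(-2363522\right) \left(- \frac{1}{4553525}\right)} = - \frac{2863425}{\frac{2363522}{4553525}} = \left(-2863425\right) \frac{4553525}{2363522} = - \frac{13038677323125}{2363522}$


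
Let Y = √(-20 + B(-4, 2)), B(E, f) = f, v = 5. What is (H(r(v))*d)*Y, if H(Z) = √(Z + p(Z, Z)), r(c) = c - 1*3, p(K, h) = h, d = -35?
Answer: -210*I*√2 ≈ -296.98*I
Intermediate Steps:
r(c) = -3 + c (r(c) = c - 3 = -3 + c)
H(Z) = √2*√Z (H(Z) = √(Z + Z) = √(2*Z) = √2*√Z)
Y = 3*I*√2 (Y = √(-20 + 2) = √(-18) = 3*I*√2 ≈ 4.2426*I)
(H(r(v))*d)*Y = ((√2*√(-3 + 5))*(-35))*(3*I*√2) = ((√2*√2)*(-35))*(3*I*√2) = (2*(-35))*(3*I*√2) = -210*I*√2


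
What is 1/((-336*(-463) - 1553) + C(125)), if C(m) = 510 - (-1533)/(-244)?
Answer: 244/37702567 ≈ 6.4717e-6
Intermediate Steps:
C(m) = 122907/244 (C(m) = 510 - (-1533)*(-1)/244 = 510 - 1*1533/244 = 510 - 1533/244 = 122907/244)
1/((-336*(-463) - 1553) + C(125)) = 1/((-336*(-463) - 1553) + 122907/244) = 1/((155568 - 1553) + 122907/244) = 1/(154015 + 122907/244) = 1/(37702567/244) = 244/37702567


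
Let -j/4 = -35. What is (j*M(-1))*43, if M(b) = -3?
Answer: -18060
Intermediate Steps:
j = 140 (j = -4*(-35) = 140)
(j*M(-1))*43 = (140*(-3))*43 = -420*43 = -18060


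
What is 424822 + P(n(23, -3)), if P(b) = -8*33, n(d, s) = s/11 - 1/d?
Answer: 424558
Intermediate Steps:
n(d, s) = -1/d + s/11 (n(d, s) = s*(1/11) - 1/d = s/11 - 1/d = -1/d + s/11)
P(b) = -264
424822 + P(n(23, -3)) = 424822 - 264 = 424558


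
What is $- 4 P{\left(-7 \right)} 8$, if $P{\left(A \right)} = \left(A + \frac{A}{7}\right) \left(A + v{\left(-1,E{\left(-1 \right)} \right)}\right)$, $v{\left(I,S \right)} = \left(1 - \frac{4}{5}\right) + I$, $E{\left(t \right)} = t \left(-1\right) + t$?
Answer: $- \frac{9984}{5} \approx -1996.8$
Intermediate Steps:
$E{\left(t \right)} = 0$ ($E{\left(t \right)} = - t + t = 0$)
$v{\left(I,S \right)} = \frac{1}{5} + I$ ($v{\left(I,S \right)} = \left(1 - \frac{4}{5}\right) + I = \frac{1}{5} + I$)
$P{\left(A \right)} = \frac{8 A \left(- \frac{4}{5} + A\right)}{7}$ ($P{\left(A \right)} = \left(A + \frac{A}{7}\right) \left(A + \left(\frac{1}{5} - 1\right)\right) = \left(A + A \frac{1}{7}\right) \left(A - \frac{4}{5}\right) = \left(A + \frac{A}{7}\right) \left(- \frac{4}{5} + A\right) = \frac{8 A}{7} \left(- \frac{4}{5} + A\right) = \frac{8 A \left(- \frac{4}{5} + A\right)}{7}$)
$- 4 P{\left(-7 \right)} 8 = - 4 \cdot \frac{8}{35} \left(-7\right) \left(-4 + 5 \left(-7\right)\right) 8 = - 4 \cdot \frac{8}{35} \left(-7\right) \left(-4 - 35\right) 8 = - 4 \cdot \frac{8}{35} \left(-7\right) \left(-39\right) 8 = \left(-4\right) \frac{312}{5} \cdot 8 = \left(- \frac{1248}{5}\right) 8 = - \frac{9984}{5}$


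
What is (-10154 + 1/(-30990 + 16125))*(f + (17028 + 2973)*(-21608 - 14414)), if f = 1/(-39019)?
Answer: 4243241423462794851409/580017435 ≈ 7.3157e+12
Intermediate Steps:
f = -1/39019 ≈ -2.5629e-5
(-10154 + 1/(-30990 + 16125))*(f + (17028 + 2973)*(-21608 - 14414)) = (-10154 + 1/(-30990 + 16125))*(-1/39019 + (17028 + 2973)*(-21608 - 14414)) = (-10154 + 1/(-14865))*(-1/39019 + 20001*(-36022)) = (-10154 - 1/14865)*(-1/39019 - 720476022) = -150939211/14865*(-28112253902419/39019) = 4243241423462794851409/580017435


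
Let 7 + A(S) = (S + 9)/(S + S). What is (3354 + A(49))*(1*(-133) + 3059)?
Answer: 68565376/7 ≈ 9.7951e+6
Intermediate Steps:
A(S) = -7 + (9 + S)/(2*S) (A(S) = -7 + (S + 9)/(S + S) = -7 + (9 + S)/((2*S)) = -7 + (9 + S)*(1/(2*S)) = -7 + (9 + S)/(2*S))
(3354 + A(49))*(1*(-133) + 3059) = (3354 + (½)*(9 - 13*49)/49)*(1*(-133) + 3059) = (3354 + (½)*(1/49)*(9 - 637))*(-133 + 3059) = (3354 + (½)*(1/49)*(-628))*2926 = (3354 - 314/49)*2926 = (164032/49)*2926 = 68565376/7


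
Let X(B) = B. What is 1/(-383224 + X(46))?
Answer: -1/383178 ≈ -2.6098e-6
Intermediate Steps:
1/(-383224 + X(46)) = 1/(-383224 + 46) = 1/(-383178) = -1/383178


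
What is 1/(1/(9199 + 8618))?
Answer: 17817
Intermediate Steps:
1/(1/(9199 + 8618)) = 1/(1/17817) = 17817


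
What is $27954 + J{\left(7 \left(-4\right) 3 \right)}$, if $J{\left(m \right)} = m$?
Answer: $27870$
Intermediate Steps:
$27954 + J{\left(7 \left(-4\right) 3 \right)} = 27954 + 7 \left(-4\right) 3 = 27954 - 84 = 27870$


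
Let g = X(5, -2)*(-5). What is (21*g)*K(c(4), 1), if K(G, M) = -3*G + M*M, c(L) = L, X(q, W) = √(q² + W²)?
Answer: 1155*√29 ≈ 6219.9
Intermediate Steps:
X(q, W) = √(W² + q²)
K(G, M) = M² - 3*G (K(G, M) = -3*G + M² = M² - 3*G)
g = -5*√29 (g = √((-2)² + 5²)*(-5) = √(4 + 25)*(-5) = √29*(-5) = -5*√29 ≈ -26.926)
(21*g)*K(c(4), 1) = (21*(-5*√29))*(1² - 3*4) = (-105*√29)*(1 - 12) = -105*√29*(-11) = 1155*√29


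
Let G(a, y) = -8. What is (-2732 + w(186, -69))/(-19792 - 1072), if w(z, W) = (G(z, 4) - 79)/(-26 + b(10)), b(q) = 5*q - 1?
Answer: 62923/479872 ≈ 0.13112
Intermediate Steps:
b(q) = -1 + 5*q
w(z, W) = -87/23 (w(z, W) = (-8 - 79)/(-26 + (-1 + 5*10)) = -87/(-26 + (-1 + 50)) = -87/(-26 + 49) = -87/23)
(-2732 + w(186, -69))/(-19792 - 1072) = (-2732 - 87/23)/(-19792 - 1072) = -62923/23/(-20864) = -62923/23*(-1/20864) = 62923/479872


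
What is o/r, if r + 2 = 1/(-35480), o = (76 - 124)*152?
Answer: 258862080/70961 ≈ 3647.9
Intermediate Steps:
o = -7296 (o = -48*152 = -7296)
r = -70961/35480 (r = -2 + 1/(-35480) = -2 - 1/35480 = -70961/35480 ≈ -2.0000)
o/r = -7296/(-70961/35480) = -7296*(-35480/70961) = 258862080/70961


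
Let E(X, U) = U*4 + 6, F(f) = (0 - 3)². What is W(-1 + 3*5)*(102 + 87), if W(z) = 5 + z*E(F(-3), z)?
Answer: 164997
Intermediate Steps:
F(f) = 9 (F(f) = (-3)² = 9)
E(X, U) = 6 + 4*U (E(X, U) = 4*U + 6 = 6 + 4*U)
W(z) = 5 + z*(6 + 4*z)
W(-1 + 3*5)*(102 + 87) = (5 + 2*(-1 + 3*5)*(3 + 2*(-1 + 3*5)))*(102 + 87) = (5 + 2*(-1 + 15)*(3 + 2*(-1 + 15)))*189 = (5 + 2*14*(3 + 2*14))*189 = (5 + 2*14*(3 + 28))*189 = (5 + 2*14*31)*189 = (5 + 868)*189 = 873*189 = 164997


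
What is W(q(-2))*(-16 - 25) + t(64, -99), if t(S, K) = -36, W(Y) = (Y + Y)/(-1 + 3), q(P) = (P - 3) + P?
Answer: 251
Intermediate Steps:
q(P) = -3 + 2*P (q(P) = (-3 + P) + P = -3 + 2*P)
W(Y) = Y (W(Y) = (2*Y)/2 = (2*Y)*(½) = Y)
W(q(-2))*(-16 - 25) + t(64, -99) = (-3 + 2*(-2))*(-16 - 25) - 36 = (-3 - 4)*(-41) - 36 = -7*(-41) - 36 = 287 - 36 = 251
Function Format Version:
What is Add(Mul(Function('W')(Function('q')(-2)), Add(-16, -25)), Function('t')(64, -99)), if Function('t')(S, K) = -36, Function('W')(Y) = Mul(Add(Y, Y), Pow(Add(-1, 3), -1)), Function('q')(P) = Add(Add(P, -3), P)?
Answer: 251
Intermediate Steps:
Function('q')(P) = Add(-3, Mul(2, P)) (Function('q')(P) = Add(Add(-3, P), P) = Add(-3, Mul(2, P)))
Function('W')(Y) = Y (Function('W')(Y) = Mul(Mul(2, Y), Pow(2, -1)) = Mul(Mul(2, Y), Rational(1, 2)) = Y)
Add(Mul(Function('W')(Function('q')(-2)), Add(-16, -25)), Function('t')(64, -99)) = Add(Mul(Add(-3, Mul(2, -2)), Add(-16, -25)), -36) = Add(Mul(Add(-3, -4), -41), -36) = Add(Mul(-7, -41), -36) = Add(287, -36) = 251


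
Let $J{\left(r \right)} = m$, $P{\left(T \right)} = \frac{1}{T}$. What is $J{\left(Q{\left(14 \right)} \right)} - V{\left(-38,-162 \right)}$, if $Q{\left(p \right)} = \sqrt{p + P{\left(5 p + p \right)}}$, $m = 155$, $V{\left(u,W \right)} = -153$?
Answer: $308$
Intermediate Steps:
$Q{\left(p \right)} = \sqrt{p + \frac{1}{6 p}}$ ($Q{\left(p \right)} = \sqrt{p + \frac{1}{5 p + p}} = \sqrt{p + \frac{1}{6 p}}$)
$J{\left(r \right)} = 155$
$J{\left(Q{\left(14 \right)} \right)} - V{\left(-38,-162 \right)} = 155 - -153 = 155 + 153 = 308$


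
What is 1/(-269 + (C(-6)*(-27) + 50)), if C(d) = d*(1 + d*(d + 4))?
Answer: 1/1887 ≈ 0.00052994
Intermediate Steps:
C(d) = d*(1 + d*(4 + d))
1/(-269 + (C(-6)*(-27) + 50)) = 1/(-269 + (-6*(1 + (-6)² + 4*(-6))*(-27) + 50)) = 1/(-269 + (-6*(1 + 36 - 24)*(-27) + 50)) = 1/(-269 + (-6*13*(-27) + 50)) = 1/(-269 + (-78*(-27) + 50)) = 1/(-269 + (2106 + 50)) = 1/(-269 + 2156) = 1/1887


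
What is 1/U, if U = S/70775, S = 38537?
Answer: 70775/38537 ≈ 1.8365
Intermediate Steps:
U = 38537/70775 ≈ 0.54450
1/U = 1/(38537/70775) = 70775/38537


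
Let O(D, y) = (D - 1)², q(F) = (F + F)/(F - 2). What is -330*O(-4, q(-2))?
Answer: -8250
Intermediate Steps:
q(F) = 2*F/(-2 + F) (q(F) = (2*F)/(-2 + F) = 2*F/(-2 + F))
O(D, y) = (-1 + D)²
-330*O(-4, q(-2)) = -330*(-1 - 4)² = -330*(-5)² = -330*25 = -8250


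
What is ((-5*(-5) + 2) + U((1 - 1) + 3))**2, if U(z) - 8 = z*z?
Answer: 1936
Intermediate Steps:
U(z) = 8 + z**2 (U(z) = 8 + z*z = 8 + z**2)
((-5*(-5) + 2) + U((1 - 1) + 3))**2 = ((-5*(-5) + 2) + (8 + ((1 - 1) + 3)**2))**2 = ((25 + 2) + (8 + (0 + 3)**2))**2 = (27 + (8 + 3**2))**2 = (27 + (8 + 9))**2 = (27 + 17)**2 = 44**2 = 1936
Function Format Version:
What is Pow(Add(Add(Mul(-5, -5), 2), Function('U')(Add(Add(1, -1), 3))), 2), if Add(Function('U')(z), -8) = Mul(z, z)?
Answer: 1936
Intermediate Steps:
Function('U')(z) = Add(8, Pow(z, 2)) (Function('U')(z) = Add(8, Mul(z, z)) = Add(8, Pow(z, 2)))
Pow(Add(Add(Mul(-5, -5), 2), Function('U')(Add(Add(1, -1), 3))), 2) = Pow(Add(Add(Mul(-5, -5), 2), Add(8, Pow(Add(Add(1, -1), 3), 2))), 2) = Pow(Add(Add(25, 2), Add(8, Pow(Add(0, 3), 2))), 2) = Pow(Add(27, Add(8, Pow(3, 2))), 2) = Pow(Add(27, Add(8, 9)), 2) = Pow(Add(27, 17), 2) = Pow(44, 2) = 1936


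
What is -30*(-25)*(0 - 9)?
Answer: -6750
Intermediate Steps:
-30*(-25)*(0 - 9) = -(-750)*(-9) = -1*6750 = -6750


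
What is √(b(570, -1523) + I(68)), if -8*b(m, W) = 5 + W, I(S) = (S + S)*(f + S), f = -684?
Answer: I*√334345/2 ≈ 289.11*I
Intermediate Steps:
I(S) = 2*S*(-684 + S) (I(S) = (S + S)*(-684 + S) = (2*S)*(-684 + S) = 2*S*(-684 + S))
b(m, W) = -5/8 - W/8 (b(m, W) = -(5 + W)/8 = -5/8 - W/8)
√(b(570, -1523) + I(68)) = √((-5/8 - ⅛*(-1523)) + 2*68*(-684 + 68)) = √((-5/8 + 1523/8) + 2*68*(-616)) = √(759/4 - 83776) = √(-334345/4) = I*√334345/2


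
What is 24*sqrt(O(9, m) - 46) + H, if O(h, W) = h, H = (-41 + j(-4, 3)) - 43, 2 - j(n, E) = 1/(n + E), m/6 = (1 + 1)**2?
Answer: -81 + 24*I*sqrt(37) ≈ -81.0 + 145.99*I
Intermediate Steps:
m = 24 (m = 6*(1 + 1)**2 = 6*2**2 = 6*4 = 24)
j(n, E) = 2 - 1/(E + n) (j(n, E) = 2 - 1/(n + E) = 2 - 1/(E + n))
H = -81 (H = (-41 + (-1 + 2*3 + 2*(-4))/(3 - 4)) - 43 = (-41 + (-1 + 6 - 8)/(-1)) - 43 = (-41 - 1*(-3)) - 43 = (-41 + 3) - 43 = -38 - 43 = -81)
24*sqrt(O(9, m) - 46) + H = 24*sqrt(9 - 46) - 81 = 24*sqrt(-37) - 81 = 24*(I*sqrt(37)) - 81 = 24*I*sqrt(37) - 81 = -81 + 24*I*sqrt(37)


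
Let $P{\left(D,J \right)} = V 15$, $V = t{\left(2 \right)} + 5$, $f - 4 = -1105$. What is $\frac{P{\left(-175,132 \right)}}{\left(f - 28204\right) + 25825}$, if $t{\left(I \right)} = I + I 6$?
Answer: $- \frac{19}{232} \approx -0.081897$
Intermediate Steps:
$f = -1101$ ($f = 4 - 1105 = -1101$)
$t{\left(I \right)} = 7 I$ ($t{\left(I \right)} = I + 6 I = 7 I$)
$V = 19$ ($V = 7 \cdot 2 + 5 = 14 + 5 = 19$)
$P{\left(D,J \right)} = 285$ ($P{\left(D,J \right)} = 19 \cdot 15 = 285$)
$\frac{P{\left(-175,132 \right)}}{\left(f - 28204\right) + 25825} = \frac{285}{\left(-1101 - 28204\right) + 25825} = \frac{285}{-29305 + 25825} = \frac{285}{-3480} = 285 \left(- \frac{1}{3480}\right) = - \frac{19}{232}$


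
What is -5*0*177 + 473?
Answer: 473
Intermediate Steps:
-5*0*177 + 473 = 0*177 + 473 = 0 + 473 = 473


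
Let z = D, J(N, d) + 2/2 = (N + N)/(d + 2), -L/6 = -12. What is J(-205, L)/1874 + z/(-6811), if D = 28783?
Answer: -998701958/236130559 ≈ -4.2294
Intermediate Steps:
L = 72 (L = -6*(-12) = 72)
J(N, d) = -1 + 2*N/(2 + d) (J(N, d) = -1 + (N + N)/(d + 2) = -1 + (2*N)/(2 + d) = -1 + 2*N/(2 + d))
z = 28783
J(-205, L)/1874 + z/(-6811) = ((-2 - 1*72 + 2*(-205))/(2 + 72))/1874 + 28783/(-6811) = ((-2 - 72 - 410)/74)*(1/1874) + 28783*(-1/6811) = ((1/74)*(-484))*(1/1874) - 28783/6811 = -242/37*1/1874 - 28783/6811 = -121/34669 - 28783/6811 = -998701958/236130559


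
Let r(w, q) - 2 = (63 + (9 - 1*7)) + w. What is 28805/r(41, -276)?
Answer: 28805/108 ≈ 266.71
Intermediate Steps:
r(w, q) = 67 + w (r(w, q) = 2 + ((63 + (9 - 1*7)) + w) = 2 + ((63 + (9 - 7)) + w) = 2 + ((63 + 2) + w) = 2 + (65 + w) = 67 + w)
28805/r(41, -276) = 28805/(67 + 41) = 28805/108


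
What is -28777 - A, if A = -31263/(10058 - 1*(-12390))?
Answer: -645954833/22448 ≈ -28776.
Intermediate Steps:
A = -31263/22448 (A = -31263/(10058 + 12390) = -31263/22448 ≈ -1.3927)
-28777 - A = -28777 - 1*(-31263/22448) = -28777 + 31263/22448 = -645954833/22448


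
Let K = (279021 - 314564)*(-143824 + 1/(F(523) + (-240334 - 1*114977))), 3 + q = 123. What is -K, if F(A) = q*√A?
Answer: -71702505661658411105/14026486169 - 1421720*√523/42079458507 ≈ -5.1119e+9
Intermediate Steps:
q = 120 (q = -3 + 123 = 120)
F(A) = 120*√A
K = 5111936432 - 35543/(-355311 + 120*√523) (K = (279021 - 314564)*(-143824 + 1/(120*√523 + (-240334 - 1*114977))) = -35543*(-143824 + 1/(120*√523 + (-240334 - 114977))) = -35543*(-143824 + 1/(120*√523 - 355311)) = -35543*(-143824 + 1/(-355311 + 120*√523)) = 5111936432 - 35543/(-355311 + 120*√523) ≈ 5.1119e+9)
-K = -(71702505661658411105/14026486169 + 1421720*√523/42079458507) = -71702505661658411105/14026486169 - 1421720*√523/42079458507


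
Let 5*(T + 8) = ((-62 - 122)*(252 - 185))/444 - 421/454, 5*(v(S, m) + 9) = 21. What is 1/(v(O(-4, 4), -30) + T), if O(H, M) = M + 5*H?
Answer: -50394/934235 ≈ -0.053941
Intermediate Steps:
v(S, m) = -24/5 (v(S, m) = -9 + (⅕)*21 = -9 + 21/5 = -24/5)
T = -3461719/251970 (T = -8 + (((-62 - 122)*(252 - 185))/444 - 421/454)/5 = -8 + (-184*67*(1/444) - 421*1/454)/5 = -8 + (-12328*1/444 - 421/454)/5 = -8 + (-3082/111 - 421/454)/5 = -8 + (⅕)*(-1445959/50394) = -8 - 1445959/251970 = -3461719/251970 ≈ -13.739)
1/(v(O(-4, 4), -30) + T) = 1/(-24/5 - 3461719/251970) = 1/(-934235/50394) = -50394/934235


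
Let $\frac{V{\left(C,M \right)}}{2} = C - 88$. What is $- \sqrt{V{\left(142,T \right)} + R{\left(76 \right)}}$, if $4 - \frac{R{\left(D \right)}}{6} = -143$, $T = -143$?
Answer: $- 3 \sqrt{110} \approx -31.464$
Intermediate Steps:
$R{\left(D \right)} = 882$ ($R{\left(D \right)} = 24 - -858 = 24 + 858 = 882$)
$V{\left(C,M \right)} = -176 + 2 C$ ($V{\left(C,M \right)} = 2 \left(C - 88\right) = 2 \left(-88 + C\right) = -176 + 2 C$)
$- \sqrt{V{\left(142,T \right)} + R{\left(76 \right)}} = - \sqrt{\left(-176 + 2 \cdot 142\right) + 882} = - \sqrt{\left(-176 + 284\right) + 882} = - \sqrt{108 + 882} = - \sqrt{990} = - 3 \sqrt{110}$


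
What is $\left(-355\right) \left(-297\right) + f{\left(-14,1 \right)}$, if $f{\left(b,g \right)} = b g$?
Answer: $105421$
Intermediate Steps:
$\left(-355\right) \left(-297\right) + f{\left(-14,1 \right)} = \left(-355\right) \left(-297\right) - 14 = 105435 - 14 = 105421$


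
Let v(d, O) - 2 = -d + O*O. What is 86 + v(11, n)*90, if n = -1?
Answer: -634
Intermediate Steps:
v(d, O) = 2 + O² - d (v(d, O) = 2 + (-d + O*O) = 2 + (-d + O²) = 2 + (O² - d) = 2 + O² - d)
86 + v(11, n)*90 = 86 + (2 + (-1)² - 1*11)*90 = 86 + (2 + 1 - 11)*90 = 86 - 8*90 = 86 - 720 = -634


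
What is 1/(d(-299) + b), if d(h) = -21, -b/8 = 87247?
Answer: -1/697997 ≈ -1.4327e-6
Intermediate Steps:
b = -697976 (b = -8*87247 = -697976)
1/(d(-299) + b) = 1/(-21 - 697976) = 1/(-697997) = -1/697997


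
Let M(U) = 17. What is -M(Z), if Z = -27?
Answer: -17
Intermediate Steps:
-M(Z) = -1*17 = -17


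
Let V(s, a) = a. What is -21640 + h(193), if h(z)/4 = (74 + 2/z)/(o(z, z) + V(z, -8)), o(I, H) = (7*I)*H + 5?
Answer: -272246441916/12580705 ≈ -21640.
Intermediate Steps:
o(I, H) = 5 + 7*H*I (o(I, H) = 7*H*I + 5 = 5 + 7*H*I)
h(z) = 4*(74 + 2/z)/(-3 + 7*z²) (h(z) = 4*((74 + 2/z)/((5 + 7*z*z) - 8)) = 4*((74 + 2/z)/((5 + 7*z²) - 8)) = 4*((74 + 2/z)/(-3 + 7*z²)) = 4*(74 + 2/z)/(-3 + 7*z²))
-21640 + h(193) = -21640 + 8*(1 + 37*193)/(193*(-3 + 7*193²)) = -21640 + 8*(1/193)*(1 + 7141)/(-3 + 7*37249) = -21640 + 8*(1/193)*7142/(-3 + 260743) = -21640 + 8*(1/193)*7142/260740 = -21640 + 8*(1/193)*(1/260740)*7142 = -21640 + 14284/12580705 = -272246441916/12580705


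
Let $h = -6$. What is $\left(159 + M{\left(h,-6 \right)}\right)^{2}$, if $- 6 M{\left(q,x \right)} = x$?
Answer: $25600$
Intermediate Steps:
$M{\left(q,x \right)} = - \frac{x}{6}$
$\left(159 + M{\left(h,-6 \right)}\right)^{2} = \left(159 - -1\right)^{2} = \left(159 + 1\right)^{2} = 160^{2} = 25600$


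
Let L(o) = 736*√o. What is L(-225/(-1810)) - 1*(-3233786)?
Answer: 3233786 + 1104*√1810/181 ≈ 3.2340e+6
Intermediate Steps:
L(-225/(-1810)) - 1*(-3233786) = 736*√(-225/(-1810)) - 1*(-3233786) = 736*√(-225*(-1/1810)) + 3233786 = 736*√(45/362) + 3233786 = 736*(3*√1810/362) + 3233786 = 1104*√1810/181 + 3233786 = 3233786 + 1104*√1810/181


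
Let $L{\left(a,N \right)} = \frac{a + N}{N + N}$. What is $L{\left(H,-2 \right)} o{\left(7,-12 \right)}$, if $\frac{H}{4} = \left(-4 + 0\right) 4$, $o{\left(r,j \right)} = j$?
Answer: $-198$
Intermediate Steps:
$H = -64$ ($H = 4 \left(-4 + 0\right) 4 = 4 \left(\left(-4\right) 4\right) = 4 \left(-16\right) = -64$)
$L{\left(a,N \right)} = \frac{N + a}{2 N}$
$L{\left(H,-2 \right)} o{\left(7,-12 \right)} = \frac{-2 - 64}{2 \left(-2\right)} \left(-12\right) = \frac{1}{2} \left(- \frac{1}{2}\right) \left(-66\right) \left(-12\right) = \frac{33}{2} \left(-12\right) = -198$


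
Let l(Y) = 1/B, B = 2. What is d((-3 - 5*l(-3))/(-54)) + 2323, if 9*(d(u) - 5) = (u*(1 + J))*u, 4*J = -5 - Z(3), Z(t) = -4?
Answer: 325845625/139968 ≈ 2328.0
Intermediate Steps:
l(Y) = ½ (l(Y) = 1/2 = ½)
J = -¼ (J = (-5 - 1*(-4))/4 = (-5 + 4)/4 = (¼)*(-1) = -¼ ≈ -0.25000)
d(u) = 5 + u²/12 (d(u) = 5 + ((u*(1 - ¼))*u)/9 = 5 + ((u*(¾))*u)/9 = 5 + ((3*u/4)*u)/9 = 5 + (3*u²/4)/9 = 5 + u²/12)
d((-3 - 5*l(-3))/(-54)) + 2323 = (5 + ((-3 - 5*½)/(-54))²/12) + 2323 = (5 + ((-3 - 5/2)*(-1/54))²/12) + 2323 = (5 + (-11/2*(-1/54))²/12) + 2323 = (5 + (11/108)²/12) + 2323 = (5 + (1/12)*(121/11664)) + 2323 = (5 + 121/139968) + 2323 = 699961/139968 + 2323 = 325845625/139968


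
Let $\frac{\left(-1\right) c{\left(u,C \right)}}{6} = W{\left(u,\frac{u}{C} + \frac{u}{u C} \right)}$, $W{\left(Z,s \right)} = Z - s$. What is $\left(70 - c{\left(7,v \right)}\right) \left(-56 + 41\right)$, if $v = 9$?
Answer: $-1600$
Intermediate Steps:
$c{\left(u,C \right)} = - 6 u + \frac{6}{C} + \frac{6 u}{C}$ ($c{\left(u,C \right)} = - 6 \left(u - \left(\frac{u}{C} + \frac{u}{u C}\right)\right) = - 6 \left(u - \left(\frac{u}{C} + \frac{u}{C u}\right)\right) = - 6 \left(u - \left(\frac{u}{C} + u \frac{1}{C u}\right)\right) = - 6 \left(u - \left(\frac{u}{C} + \frac{1}{C}\right)\right) = - 6 \left(u - \left(\frac{1}{C} + \frac{u}{C}\right)\right) = - 6 \left(u - \frac{1}{C} - \frac{u}{C}\right) = - 6 u + \frac{6}{C} + \frac{6 u}{C}$)
$\left(70 - c{\left(7,v \right)}\right) \left(-56 + 41\right) = \left(70 - \frac{6 \left(1 + 7 - 9 \cdot 7\right)}{9}\right) \left(-56 + 41\right) = \left(70 - 6 \cdot \frac{1}{9} \left(1 + 7 - 63\right)\right) \left(-15\right) = \left(70 - 6 \cdot \frac{1}{9} \left(-55\right)\right) \left(-15\right) = \left(70 - - \frac{110}{3}\right) \left(-15\right) = \left(70 + \frac{110}{3}\right) \left(-15\right) = \frac{320}{3} \left(-15\right) = -1600$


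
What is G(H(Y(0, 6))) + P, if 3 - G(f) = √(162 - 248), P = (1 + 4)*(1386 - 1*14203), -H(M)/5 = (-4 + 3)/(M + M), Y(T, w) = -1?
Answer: -64082 - I*√86 ≈ -64082.0 - 9.2736*I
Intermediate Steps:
H(M) = 5/(2*M) (H(M) = -5*(-4 + 3)/(M + M) = -(-5)/(2*M) = 5/(2*M))
P = -64085 (P = 5*(1386 - 14203) = 5*(-12817) = -64085)
G(f) = 3 - I*√86 (G(f) = 3 - √(162 - 248) = 3 - √(-86) = 3 - I*√86)
G(H(Y(0, 6))) + P = (3 - I*√86) - 64085 = -64082 - I*√86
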